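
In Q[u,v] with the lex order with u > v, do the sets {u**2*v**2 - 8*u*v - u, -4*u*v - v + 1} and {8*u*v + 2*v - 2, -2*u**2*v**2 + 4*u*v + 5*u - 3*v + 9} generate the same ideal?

No, the ideals differ.

Equality of ideals is decidable: compute both reduced Gröbner bases (unique for the ordering) and check whether they agree.
Buchberger on the first generating set:
f_1 = u**2*v**2 - 8*u*v - u, LT = u**2*v**2.
f_2 = -4*u*v - v + 1, LT = u*v.

S(f_1,f_2): lcm = u**2*v**2. S = -1/4*u*v**2 - 31/4*u*v - u.
  reduce S modulo (f_1, f_2):
  remainder -u + 1/16*v**2 + 15/8*v - 31/16 ≠ 0; add g_3 = -u + 1/16*v**2 + 15/8*v - 31/16 to the basis.

S(f_1,g_3): lcm = u**2*v**2. S = 1/16*u*v**4 + 15/8*u*v**3 - 31/16*u*v**2 - 8*u*v - u.
  reduce S modulo (f_1, f_2, g_3):
  remainder -1/64*v**4 - 29/64*v**3 + 57/64*v**2 - 23/64*v - 1/16 ≠ 0; add g_4 = -1/64*v**4 - 29/64*v**3 + 57/64*v**2 - 23/64*v - 1/16 to the basis.

S(f_2,g_3): lcm = u*v. S = 1/16*v**3 + 15/8*v**2 - 27/16*v - 1/4.
  reduce S modulo (f_1, f_2, g_3, g_4):
  remainder 1/16*v**3 + 15/8*v**2 - 27/16*v - 1/4 ≠ 0; add g_5 = 1/16*v**3 + 15/8*v**2 - 27/16*v - 1/4 to the basis.

The other S-polynomials (S(f_1,g_4), S(f_2,g_4), S(g_3,g_4), S(f_1,g_5), S(f_2,g_5), S(g_3,g_5), S(g_4,g_5)) all reduce to 0 modulo the current basis, so we have a Gröbner basis.
Inter-reduce: drop elements whose leading term is divisible by another's, tail-reduce, and make monic.
Reduced Gröbner basis: {u - 1/16*v**2 - 15/8*v + 31/16, v**3 + 30*v**2 - 27*v - 4}.

Buchberger on the second generating set:
h_1 = 8*u*v + 2*v - 2, LT = u*v.
h_2 = -2*u**2*v**2 + 4*u*v + 5*u - 3*v + 9, LT = u**2*v**2.

S(h_1,h_2): lcm = u**2*v**2. S = 1/4*u*v**2 + 7/4*u*v + 5/2*u - 3/2*v + 9/2.
  reduce S modulo (h_1, h_2):
  remainder 5/2*u - 1/16*v**2 - 15/8*v + 79/16 ≠ 0; add k_3 = 5/2*u - 1/16*v**2 - 15/8*v + 79/16 to the basis.

S(h_1,k_3): lcm = u*v. S = 1/40*v**3 + 3/4*v**2 - 69/40*v - 1/4.
  reduce S modulo (h_1, h_2, k_3):
  remainder 1/40*v**3 + 3/4*v**2 - 69/40*v - 1/4 ≠ 0; add k_4 = 1/40*v**3 + 3/4*v**2 - 69/40*v - 1/4 to the basis.

The other S-polynomials (S(h_2,k_3), S(h_1,k_4), S(h_2,k_4), S(k_3,k_4)) all reduce to 0 modulo the current basis, so we have a Gröbner basis.
Inter-reduce: drop elements whose leading term is divisible by another's, tail-reduce, and make monic.
Reduced Gröbner basis: {u - 1/40*v**2 - 3/4*v + 79/40, v**3 + 30*v**2 - 69*v - 10}.

The bases are distinct; the ideals are different.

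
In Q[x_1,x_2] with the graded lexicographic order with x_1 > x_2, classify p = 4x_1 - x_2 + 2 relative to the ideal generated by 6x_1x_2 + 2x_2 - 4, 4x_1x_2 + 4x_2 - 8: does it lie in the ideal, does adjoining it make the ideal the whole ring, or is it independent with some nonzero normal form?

4x_1 - x_2 + 2 lies in I (it reduces to 0).

First compute the reduced Gröbner basis of I by Buchberger's algorithm.
f_1 = 6x_1x_2 + 2x_2 - 4, LT = x_1x_2.
f_2 = 4x_1x_2 + 4x_2 - 8, LT = x_1x_2.

S(f_1,f_2): lcm = x_1x_2. S = -2/3x_2 + 4/3.
  leading term x_2: no divisor's leading term divides it; move -2/3x_2 to the remainder.
  leading term 1: no divisor's leading term divides it; move 4/3 to the remainder.
  remainder -2/3x_2 + 4/3 ≠ 0; add h_3 = -2/3x_2 + 4/3 to the basis.

S(f_1,h_3): lcm = x_1x_2. S = 2x_1 + 1/3x_2 - 2/3.
  leading term x_1: no divisor's leading term divides it; move 2x_1 to the remainder.
  leading term x_2: subtract (-1/2)·h_3 from 1/3x_2 - 2/3 → 0
  remainder 2x_1 ≠ 0; add h_4 = 2x_1 to the basis.

S(f_2,h_3): lcm = x_1x_2. S = 2x_1 + x_2 - 2.
  leading term x_1: subtract (1)·h_4 from 2x_1 + x_2 - 2 → x_2 - 2
  leading term x_2: subtract (-3/2)·h_3 from x_2 - 2 → 0
  remainder 0.

S(f_1,h_4): lcm = x_1x_2. S = 1/3x_2 - 2/3.
  leading term x_2: subtract (-1/2)·h_3 from 1/3x_2 - 2/3 → 0
  remainder 0.

S(f_2,h_4): lcm = x_1x_2. S = x_2 - 2.
  leading term x_2: subtract (-3/2)·h_3 from x_2 - 2 → 0
  remainder 0.

S(h_3,h_4): leading monomials are coprime, so the S-polynomial reduces to 0 (Buchberger's first criterion).
Every S-polynomial of the final basis reduces to 0, so we have a Gröbner basis.
Inter-reduce: drop elements whose leading term is divisible by another's, tail-reduce, and make monic.
Reduced Gröbner basis: {x_1, x_2 - 2}.
Label its elements g_1 = x_1, g_2 = x_2 - 2.

Reduce p = 4x_1 - x_2 + 2 modulo G:
  leading term x_1: subtract (4)·g_1 from 4x_1 - x_2 + 2 → -x_2 + 2
  leading term x_2: subtract (-1)·g_2 from -x_2 + 2 → 0
  normal form = 0.
Since the normal form is 0, p ∈ I.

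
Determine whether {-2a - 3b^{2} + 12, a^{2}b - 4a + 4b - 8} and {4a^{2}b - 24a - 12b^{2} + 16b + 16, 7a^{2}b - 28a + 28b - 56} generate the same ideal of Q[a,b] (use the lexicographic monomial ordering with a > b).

Yes, the ideals are equal.

Two ideals are equal iff their reduced Gröbner bases coincide (the reduced basis is unique for a fixed ordering).
Buchberger on the first generating set:
f_1 = -2a - 3b^{2} + 12, LT = a.
f_2 = a^{2}b - 4a + 4b - 8, LT = a^{2}b.

S(f_1,f_2): lcm = a^{2}b. S = \tfrac{3}{2}ab^{3} - 6ab + 4a - 4b + 8.
  leading term ab^{3}: subtract (-\tfrac{3}{4}b^{3})·f_1 from \tfrac{3}{2}ab^{3} - 6ab + 4a - 4b + 8 → -6ab + 4a - \tfrac{9}{4}b^{5} + 9b^{3} - 4b + 8
  leading term ab: subtract (3b)·f_1 from -6ab + 4a - \tfrac{9}{4}b^{5} + 9b^{3} - 4b + 8 → 4a - \tfrac{9}{4}b^{5} + 18b^{3} - 40b + 8
  leading term a: subtract (-2)·f_1 from 4a - \tfrac{9}{4}b^{5} + 18b^{3} - 40b + 8 → -\tfrac{9}{4}b^{5} + 18b^{3} - 6b^{2} - 40b + 32
  leading term b^{5}: no divisor's leading term divides it; move -\tfrac{9}{4}b^{5} to the remainder.
  leading term b^{3}: no divisor's leading term divides it; move 18b^{3} to the remainder.
  leading term b^{2}: no divisor's leading term divides it; move -6b^{2} to the remainder.
  leading term b: no divisor's leading term divides it; move -40b to the remainder.
  leading term 1: no divisor's leading term divides it; move 32 to the remainder.
  remainder -\tfrac{9}{4}b^{5} + 18b^{3} - 6b^{2} - 40b + 32 ≠ 0; add g_3 = -\tfrac{9}{4}b^{5} + 18b^{3} - 6b^{2} - 40b + 32 to the basis.

The other S-polynomials (S(f_1,g_3), S(f_2,g_3)) all reduce to 0 modulo the current basis, so we have a Gröbner basis.
Inter-reduce: drop elements whose leading term is divisible by another's, tail-reduce, and make monic.
Reduced Gröbner basis: {a + \tfrac{3}{2}b^{2} - 6, b^{5} - 8b^{3} + \tfrac{8}{3}b^{2} + \tfrac{160}{9}b - \tfrac{128}{9}}.

Buchberger on the second generating set:
h_1 = 4a^{2}b - 24a - 12b^{2} + 16b + 16, LT = a^{2}b.
h_2 = 7a^{2}b - 28a + 28b - 56, LT = a^{2}b.

S(h_1,h_2): lcm = a^{2}b. S = -2a - 3b^{2} + 12.
  leading term a: no divisor's leading term divides it; move -2a to the remainder.
  leading term b^{2}: no divisor's leading term divides it; move -3b^{2} to the remainder.
  leading term 1: no divisor's leading term divides it; move 12 to the remainder.
  remainder -2a - 3b^{2} + 12 ≠ 0; add k_3 = -2a - 3b^{2} + 12 to the basis.

S(h_1,k_3): lcm = a^{2}b. S = -\tfrac{3}{2}ab^{3} + 6ab - 6a - 3b^{2} + 4b + 4.
  leading term ab^{3}: subtract (\tfrac{3}{4}b^{3})·k_3 from -\tfrac{3}{2}ab^{3} + 6ab - 6a - 3b^{2} + 4b + 4 → 6ab - 6a + \tfrac{9}{4}b^{5} - 9b^{3} - 3b^{2} + 4b + 4
  leading term ab: subtract (-3b)·k_3 from 6ab - 6a + \tfrac{9}{4}b^{5} - 9b^{3} - 3b^{2} + 4b + 4 → -6a + \tfrac{9}{4}b^{5} - 18b^{3} - 3b^{2} + 40b + 4
  leading term a: subtract (3)·k_3 from -6a + \tfrac{9}{4}b^{5} - 18b^{3} - 3b^{2} + 40b + 4 → \tfrac{9}{4}b^{5} - 18b^{3} + 6b^{2} + 40b - 32
  leading term b^{5}: no divisor's leading term divides it; move \tfrac{9}{4}b^{5} to the remainder.
  leading term b^{3}: no divisor's leading term divides it; move -18b^{3} to the remainder.
  leading term b^{2}: no divisor's leading term divides it; move 6b^{2} to the remainder.
  leading term b: no divisor's leading term divides it; move 40b to the remainder.
  leading term 1: no divisor's leading term divides it; move -32 to the remainder.
  remainder \tfrac{9}{4}b^{5} - 18b^{3} + 6b^{2} + 40b - 32 ≠ 0; add k_4 = \tfrac{9}{4}b^{5} - 18b^{3} + 6b^{2} + 40b - 32 to the basis.

The other S-polynomials (S(h_2,k_3), S(h_1,k_4), S(h_2,k_4), S(k_3,k_4)) all reduce to 0 modulo the current basis, so we have a Gröbner basis.
Inter-reduce: drop elements whose leading term is divisible by another's, tail-reduce, and make monic.
Reduced Gröbner basis: {a + \tfrac{3}{2}b^{2} - 6, b^{5} - 8b^{3} + \tfrac{8}{3}b^{2} + \tfrac{160}{9}b - \tfrac{128}{9}}.

These coincide, so the ideals are equal.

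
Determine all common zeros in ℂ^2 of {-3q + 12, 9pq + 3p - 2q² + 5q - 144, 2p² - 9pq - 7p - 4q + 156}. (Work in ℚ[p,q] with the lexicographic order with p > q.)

Compute a lex Gröbner basis by Buchberger's algorithm.
f_1 = -3q + 12, LT = q.
f_2 = 9pq + 3p - 2q² + 5q - 144, LT = pq.
f_3 = 2p² - 9pq - 7p - 4q + 156, LT = p².

S(f_1,f_2): lcm = pq. S = -13/3p + 2/9q² - 5/9q + 16.
  reduce S modulo (f_1, f_2, f_3):
  remainder -13/3p + 52/3 ≠ 0; add h_4 = -13/3p + 52/3 to the basis.

The other S-polynomials (S(f_1,f_3), S(f_2,f_3), S(f_1,h_4), S(f_2,h_4), S(f_3,h_4)) all reduce to 0 modulo the current basis, so we have a Gröbner basis.
Inter-reduce: drop elements whose leading term is divisible by another's, tail-reduce, and make monic.
Reduced Gröbner basis: {p - 4, q - 4}.

From the last basis element, q - 4 = 0, so q takes values in {4}. Each choice, substituted upward through the basis, yields the corresponding point(s) of the solution set.
  q = 4: the earlier basis element becomes p - 4 = 0, giving p = 4 — point (4, 4).

{(4, 4)}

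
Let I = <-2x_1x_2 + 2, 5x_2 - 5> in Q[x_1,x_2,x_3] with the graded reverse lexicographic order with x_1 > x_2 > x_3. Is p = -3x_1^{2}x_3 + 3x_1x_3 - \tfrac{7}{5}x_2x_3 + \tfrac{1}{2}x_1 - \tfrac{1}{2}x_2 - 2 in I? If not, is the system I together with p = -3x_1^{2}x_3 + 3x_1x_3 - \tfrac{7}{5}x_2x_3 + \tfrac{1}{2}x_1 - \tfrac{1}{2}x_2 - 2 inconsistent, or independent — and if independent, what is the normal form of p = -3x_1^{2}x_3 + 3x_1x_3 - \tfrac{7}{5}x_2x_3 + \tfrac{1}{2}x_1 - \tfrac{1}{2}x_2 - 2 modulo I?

-3x_1^{2}x_3 + 3x_1x_3 - \tfrac{7}{5}x_2x_3 + \tfrac{1}{2}x_1 - \tfrac{1}{2}x_2 - 2 is independent of I; its normal form modulo I is -\tfrac{7}{5}x_3 - 2.

First compute the reduced Gröbner basis of I by Buchberger's algorithm.
f_1 = -2x_1x_2 + 2, LT = x_1x_2.
f_2 = 5x_2 - 5, LT = x_2.

S(f_1,f_2): lcm = x_1x_2. S = x_1 - 1.
  reduce S modulo (f_1, f_2):
  remainder x_1 - 1 ≠ 0; add h_3 = x_1 - 1 to the basis.

The other S-polynomials (S(f_1,h_3), S(f_2,h_3)) all reduce to 0 modulo the current basis, so we have a Gröbner basis.
Inter-reduce: drop elements whose leading term is divisible by another's, tail-reduce, and make monic.
Reduced Gröbner basis: {x_1 - 1, x_2 - 1}.
Label its elements g_1 = x_1 - 1, g_2 = x_2 - 1.

Reduce p = -3x_1^{2}x_3 + 3x_1x_3 - \tfrac{7}{5}x_2x_3 + \tfrac{1}{2}x_1 - \tfrac{1}{2}x_2 - 2 modulo G:
  leading term x_1^{2}x_3: subtract (-3x_1x_3)·g_1 from -3x_1^{2}x_3 + 3x_1x_3 - \tfrac{7}{5}x_2x_3 + \tfrac{1}{2}x_1 - \tfrac{1}{2}x_2 - 2 → -\tfrac{7}{5}x_2x_3 + \tfrac{1}{2}x_1 - \tfrac{1}{2}x_2 - 2
  leading term x_2x_3: subtract (-\tfrac{7}{5}x_3)·g_2 from -\tfrac{7}{5}x_2x_3 + \tfrac{1}{2}x_1 - \tfrac{1}{2}x_2 - 2 → \tfrac{1}{2}x_1 - \tfrac{1}{2}x_2 - \tfrac{7}{5}x_3 - 2
  leading term x_1: subtract (\tfrac{1}{2})·g_1 from \tfrac{1}{2}x_1 - \tfrac{1}{2}x_2 - \tfrac{7}{5}x_3 - 2 → -\tfrac{1}{2}x_2 - \tfrac{7}{5}x_3 - \tfrac{3}{2}
  leading term x_2: subtract (-\tfrac{1}{2})·g_2 from -\tfrac{1}{2}x_2 - \tfrac{7}{5}x_3 - \tfrac{3}{2} → -\tfrac{7}{5}x_3 - 2
  leading term x_3: no divisor's leading term divides it; move -\tfrac{7}{5}x_3 to the remainder.
  leading term 1: no divisor's leading term divides it; move -2 to the remainder.
  normal form = -\tfrac{7}{5}x_3 - 2.
The normal form is nonzero, so p ∉ I. Since p minus its normal form lies in I, I + (p) = I + (r) where r = -\tfrac{7}{5}x_3 - 2; decide whether this ideal is the whole ring.
Run Buchberger on G together with r (pairs among the g_i already reduce to 0 since G is a Gröbner basis):
g_1 = x_1 - 1, LT = x_1.
g_2 = x_2 - 1, LT = x_2.
r = -\tfrac{7}{5}x_3 - 2, LT = x_3.

The S-polynomials (S(g_1,g_2), S(g_1,r), S(g_2,r)) all reduce to 0 modulo the current basis, so we have a Gröbner basis.
Inter-reduce: drop elements whose leading term is divisible by another's, tail-reduce, and make monic.
Reduced Gröbner basis: {x_1 - 1, x_2 - 1, x_3 + \tfrac{10}{7}}.
The reduced Gröbner basis of I + (p) is {x_1 - 1, x_2 - 1, x_3 + \tfrac{10}{7}} ≠ {1}, a proper ideal, so the enlarged system stays consistent: p is independent of I, with normal form -\tfrac{7}{5}x_3 - 2.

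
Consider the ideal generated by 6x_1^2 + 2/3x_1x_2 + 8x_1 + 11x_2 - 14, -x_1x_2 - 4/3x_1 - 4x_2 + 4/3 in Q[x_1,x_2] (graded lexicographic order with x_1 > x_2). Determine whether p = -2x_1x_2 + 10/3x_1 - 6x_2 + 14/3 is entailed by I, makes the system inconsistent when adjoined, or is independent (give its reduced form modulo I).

Adjoining -2x_1x_2 + 10/3x_1 - 6x_2 + 14/3 makes the ideal the whole ring: the system is inconsistent.

First compute the reduced Gröbner basis of I by Buchberger's algorithm.
f_1 = 6x_1^2 + 2/3x_1x_2 + 8x_1 + 11x_2 - 14, LT = x_1^2.
f_2 = -x_1x_2 - 4/3x_1 - 4x_2 + 4/3, LT = x_1x_2.

S(f_1,f_2): lcm = x_1^2x_2. S = 1/9x_1x_2^2 - 4/3x_1^2 - 8/3x_1x_2 + 11/6x_2^2 + 4/3x_1 - 7/3x_2.
  reduce S modulo (f_1, f_2):
  remainder 25/18x_2^2 + 20/3x_1 + 295/27x_2 - 20/3 ≠ 0; add h_3 = 25/18x_2^2 + 20/3x_1 + 295/27x_2 - 20/3 to the basis.

The other S-polynomials (S(f_1,h_3), S(f_2,h_3)) all reduce to 0 modulo the current basis, so we have a Gröbner basis.
Inter-reduce: drop elements whose leading term is divisible by another's, tail-reduce, and make monic.
Reduced Gröbner basis: {x_1^2 + 32/27x_1 + 25/18x_2 - 59/27, x_1x_2 + 4/3x_1 + 4x_2 - 4/3, x_2^2 + 24/5x_1 + 118/15x_2 - 24/5}.
Label its elements g_1 = x_1^2 + 32/27x_1 + 25/18x_2 - 59/27, g_2 = x_1x_2 + 4/3x_1 + 4x_2 - 4/3, g_3 = x_2^2 + 24/5x_1 + 118/15x_2 - 24/5.

Reduce p = -2x_1x_2 + 10/3x_1 - 6x_2 + 14/3 modulo G:
  leading term x_1x_2: subtract (-2)·g_2 from -2x_1x_2 + 10/3x_1 - 6x_2 + 14/3 → 6x_1 + 2x_2 + 2
  leading term x_1: no divisor's leading term divides it; move 6x_1 to the remainder.
  leading term x_2: no divisor's leading term divides it; move 2x_2 to the remainder.
  leading term 1: no divisor's leading term divides it; move 2 to the remainder.
  normal form = 6x_1 + 2x_2 + 2.
The normal form is nonzero, so p ∉ I. Since p minus its normal form lies in I, I + (p) = I + (r) where r = 6x_1 + 2x_2 + 2; decide whether this ideal is the whole ring.
Run Buchberger on G together with r (pairs among the g_i already reduce to 0 since G is a Gröbner basis):
g_1 = x_1^2 + 32/27x_1 + 25/18x_2 - 59/27, LT = x_1^2.
g_2 = x_1x_2 + 4/3x_1 + 4x_2 - 4/3, LT = x_1x_2.
g_3 = x_2^2 + 24/5x_1 + 118/15x_2 - 24/5, LT = x_2^2.
r = 6x_1 + 2x_2 + 2, LT = x_1.

S(g_1,r): lcm = x_1^2. S = -1/3x_1x_2 + 23/27x_1 + 25/18x_2 - 59/27.
  reduce S modulo (g_1, g_2, g_3, r):
  remainder 371/162x_2 - 248/81 ≠ 0; add m_5 = 371/162x_2 - 248/81 to the basis.

S(g_2,r): lcm = x_1x_2. S = -1/3x_2^2 + 4/3x_1 + 11/3x_2 - 4/3.
  reduce S modulo (g_1, g_2, g_3, r, m_5):
  remainder 53248/16695 ≠ 0; add m_6 = 53248/16695 to the basis.

The other S-polynomials (S(g_1,g_2), S(g_1,g_3), S(g_2,g_3), S(g_3,r), S(g_1,m_5), S(g_2,m_5), S(g_3,m_5), S(r,m_5), S(g_1,m_6), S(g_2,m_6), S(g_3,m_6), S(r,m_6), S(m_5,m_6)) all reduce to 0 modulo the current basis, so we have a Gröbner basis.
Inter-reduce: drop elements whose leading term is divisible by another's, tail-reduce, and make monic.
Reduced Gröbner basis: {1}.
The reduced Gröbner basis of I + (p) is {1}: the ideal is the whole ring, so the enlarged system has no common solution — adjoining p is inconsistent.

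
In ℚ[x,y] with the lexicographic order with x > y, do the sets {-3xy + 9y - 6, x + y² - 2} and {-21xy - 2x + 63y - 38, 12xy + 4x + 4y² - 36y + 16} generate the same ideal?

Equality of ideals is decidable: compute both reduced Gröbner bases (unique for the ordering) and check whether they agree.
Buchberger on the first generating set:
f_1 = -3xy + 9y - 6, LT = xy.
f_2 = x + y² - 2, LT = x.

S(f_1,f_2): lcm = xy. S = -y³ - y + 2.
  leading term y³: no divisor's leading term divides it; move -y³ to the remainder.
  leading term y: no divisor's leading term divides it; move -y to the remainder.
  leading term 1: no divisor's leading term divides it; move 2 to the remainder.
  remainder -y³ - y + 2 ≠ 0; add g_3 = -y³ - y + 2 to the basis.

The other S-polynomials (S(f_1,g_3), S(f_2,g_3)) all reduce to 0 modulo the current basis, so we have a Gröbner basis.
Inter-reduce: drop elements whose leading term is divisible by another's, tail-reduce, and make monic.
Reduced Gröbner basis: {x + y² - 2, y³ + y - 2}.

Buchberger on the second generating set:
h_1 = -21xy - 2x + 63y - 38, LT = xy.
h_2 = 12xy + 4x + 4y² - 36y + 16, LT = xy.

S(h_1,h_2): lcm = xy. S = -5/21x - ⅓y² + 10/21.
  leading term x: no divisor's leading term divides it; move -5/21x to the remainder.
  leading term y²: no divisor's leading term divides it; move -⅓y² to the remainder.
  leading term 1: no divisor's leading term divides it; move 10/21 to the remainder.
  remainder -5/21x - ⅓y² + 10/21 ≠ 0; add k_3 = -5/21x - ⅓y² + 10/21 to the basis.

S(h_1,k_3): lcm = xy. S = 2/21x - 7/5y³ - y + 38/21.
  leading term x: subtract (-⅖)·k_3 from 2/21x - 7/5y³ - y + 38/21 → -7/5y³ - 2/15y² - y + 2
  leading term y³: no divisor's leading term divides it; move -7/5y³ to the remainder.
  leading term y²: no divisor's leading term divides it; move -2/15y² to the remainder.
  leading term y: no divisor's leading term divides it; move -y to the remainder.
  leading term 1: no divisor's leading term divides it; move 2 to the remainder.
  remainder -7/5y³ - 2/15y² - y + 2 ≠ 0; add k_4 = -7/5y³ - 2/15y² - y + 2 to the basis.

The other S-polynomials (S(h_2,k_3), S(h_1,k_4), S(h_2,k_4), S(k_3,k_4)) all reduce to 0 modulo the current basis, so we have a Gröbner basis.
Inter-reduce: drop elements whose leading term is divisible by another's, tail-reduce, and make monic.
Reduced Gröbner basis: {x + 7/5y² - 2, y³ + 2/21y² + 5/7y - 10/7}.

Since the reduced bases disagree, the two ideals are not the same.

No, the ideals differ.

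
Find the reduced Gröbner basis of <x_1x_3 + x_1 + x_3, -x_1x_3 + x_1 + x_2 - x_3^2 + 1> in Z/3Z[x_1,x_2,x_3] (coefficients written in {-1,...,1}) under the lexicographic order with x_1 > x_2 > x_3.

G = {x_1 - x_2 + x_3^2 - x_3 - 1, x_2x_3 + x_2 - x_3^3 + 1}

f_1 = x_1x_3 + x_1 + x_3, LT = x_1x_3.
f_2 = -x_1x_3 + x_1 + x_2 - x_3^2 + 1, LT = x_1x_3.

S(f_1,f_2): lcm = x_1x_3. S = -x_1 + x_2 - x_3^2 + x_3 + 1.
  reduce S modulo (f_1, f_2):
  remainder -x_1 + x_2 - x_3^2 + x_3 + 1 ≠ 0; add g_3 = -x_1 + x_2 - x_3^2 + x_3 + 1 to the basis.

S(f_1,g_3): lcm = x_1x_3. S = x_1 + x_2x_3 - x_3^3 + x_3^2 - x_3.
  reduce S modulo (f_1, f_2, g_3):
  remainder x_2x_3 + x_2 - x_3^3 + 1 ≠ 0; add g_4 = x_2x_3 + x_2 - x_3^3 + 1 to the basis.

The other S-polynomials (S(f_2,g_3), S(f_1,g_4), S(f_2,g_4), S(g_3,g_4)) all reduce to 0 modulo the current basis, so we have a Gröbner basis.
Inter-reduce: drop elements whose leading term is divisible by another's, tail-reduce, and make monic.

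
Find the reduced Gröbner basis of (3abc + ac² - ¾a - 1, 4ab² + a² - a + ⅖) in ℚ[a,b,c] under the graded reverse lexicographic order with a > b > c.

Buchberger's algorithm terminates because the ascending chain of leading-term ideals stabilizes.

f_1 = 3abc + ac² - ¾a - 1, LT = abc.
f_2 = 4ab² + a² - a + ⅖, LT = ab².

S(f_1,f_2): lcm = ab²c. S = ⅓abc² - ¼a²c - ¼ab + ¼ac - ⅓b - 1/10c.
  leading term abc²: subtract (1/9c)·f_1 from ⅓abc² - ¼a²c - ¼ab + ¼ac - ⅓b - 1/10c → -1/9ac³ - ¼a²c - ¼ab + ⅓ac - ⅓b + 1/90c
  leading term ac³: no divisor's leading term divides it; move -1/9ac³ to the remainder.
  leading term a²c: no divisor's leading term divides it; move -¼a²c to the remainder.
  leading term ab: no divisor's leading term divides it; move -¼ab to the remainder.
  leading term ac: no divisor's leading term divides it; move ⅓ac to the remainder.
  leading term b: no divisor's leading term divides it; move -⅓b to the remainder.
  leading term c: no divisor's leading term divides it; move 1/90c to the remainder.
  remainder -1/9ac³ - ¼a²c - ¼ab + ⅓ac - ⅓b + 1/90c ≠ 0; add g_3 = -1/9ac³ - ¼a²c - ¼ab + ⅓ac - ⅓b + 1/90c to the basis.

S(f_1,g_3): lcm = abc³. S = ⅓ac⁴ - 9/4a²bc - 9/4ab² + 3abc - ¼ac² - 3b² + 1/10bc - ⅓c².
  leading term ac⁴: subtract (-3c)·g_3 from ⅓ac⁴ - 9/4a²bc - 9/4ab² + 3abc - ¼ac² - 3b² + 1/10bc - ⅓c² → -9/4a²bc - ¾a²c² - 9/4ab² + 9/4abc + ¾ac² - 3b² - 9/10bc - 3/10c²
  leading term a²bc: subtract (-¾a)·f_1 from -9/4a²bc - ¾a²c² - 9/4ab² + 9/4abc + ¾ac² - 3b² - 9/10bc - 3/10c² → -9/4ab² + 9/4abc + ¾ac² - 9/16a² - 3b² - 9/10bc - 3/10c² - ¾a
  leading term ab²: subtract (-9/16)·f_2 from -9/4ab² + 9/4abc + ¾ac² - 9/16a² - 3b² - 9/10bc - 3/10c² - ¾a → 9/4abc + ¾ac² - 3b² - 9/10bc - 3/10c² - 21/16a + 9/40
  leading term abc: subtract (¾)·f_1 from 9/4abc + ¾ac² - 3b² - 9/10bc - 3/10c² - 21/16a + 9/40 → -3b² - 9/10bc - 3/10c² - ¾a + 39/40
  leading term b²: no divisor's leading term divides it; move -3b² to the remainder.
  leading term bc: no divisor's leading term divides it; move -9/10bc to the remainder.
  leading term c²: no divisor's leading term divides it; move -3/10c² to the remainder.
  leading term a: no divisor's leading term divides it; move -¾a to the remainder.
  leading term 1: no divisor's leading term divides it; move 39/40 to the remainder.
  remainder -3b² - 9/10bc - 3/10c² - ¾a + 39/40 ≠ 0; add g_4 = -3b² - 9/10bc - 3/10c² - ¾a + 39/40 to the basis.

The other S-polynomials (S(f_2,g_3), S(f_1,g_4), S(f_2,g_4), S(g_3,g_4)) all reduce to 0 modulo the current basis, so we have a Gröbner basis.
Inter-reduce: drop elements whose leading term is divisible by another's, tail-reduce, and make monic.

G = {ac³ + 9/4a²c + 9/4ab - 3ac + 3b - 1/10c, abc + ⅓ac² - ¼a - ⅓, b² + 3/10bc + 1/10c² + ¼a - 13/40}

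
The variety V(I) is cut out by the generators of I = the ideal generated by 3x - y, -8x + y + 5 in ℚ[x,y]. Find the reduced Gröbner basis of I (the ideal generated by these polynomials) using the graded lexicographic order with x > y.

G = {x - 1, y - 3}

f_1 = 3x - y, LT = x.
f_2 = -8x + y + 5, LT = x.

S(f_1,f_2): lcm = x. S = -5/24y + ⅝.
  leading term y: no divisor's leading term divides it; move -5/24y to the remainder.
  leading term 1: no divisor's leading term divides it; move ⅝ to the remainder.
  remainder -5/24y + ⅝ ≠ 0; add g_3 = -5/24y + ⅝ to the basis.

The other S-polynomials (S(f_1,g_3), S(f_2,g_3)) all reduce to 0 modulo the current basis, so we have a Gröbner basis.
Inter-reduce: drop elements whose leading term is divisible by another's, tail-reduce, and make monic.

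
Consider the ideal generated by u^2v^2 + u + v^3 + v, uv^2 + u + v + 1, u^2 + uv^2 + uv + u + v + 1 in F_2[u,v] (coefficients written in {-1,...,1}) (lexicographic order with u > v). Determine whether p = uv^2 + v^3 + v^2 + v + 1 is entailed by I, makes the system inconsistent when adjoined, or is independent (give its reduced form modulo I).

uv^2 + v^3 + v^2 + v + 1 is independent of I; its normal form modulo I is u.

First compute the reduced Gröbner basis of I by Buchberger's algorithm.
f_1 = u^2v^2 + u + v^3 + v, LT = u^2v^2.
f_2 = uv^2 + u + v + 1, LT = uv^2.
f_3 = u^2 + uv^2 + uv + u + v + 1, LT = u^2.

S(f_1,f_2): lcm = u^2v^2. S = u^2 + uv + v^3 + v.
  leading term u^2: subtract (1)·f_3 from u^2 + uv + v^3 + v → uv^2 + u + v^3 + 1
  leading term uv^2: subtract (1)·f_2 from uv^2 + u + v^3 + 1 → v^3 + v
  leading term v^3: no divisor's leading term divides it; move v^3 to the remainder.
  leading term v: no divisor's leading term divides it; move v to the remainder.
  remainder v^3 + v ≠ 0; add h_4 = v^3 + v to the basis.

S(f_1,f_3): lcm = u^2v^2. S = uv^4 + uv^3 + uv^2 + u + v^2 + v.
  leading term uv^4: subtract (v^2)·f_2 from uv^4 + uv^3 + uv^2 + u + v^2 + v → uv^3 + u + v^3 + v
  leading term uv^3: subtract (v)·f_2 from uv^3 + u + v^3 + v → uv + u + v^3 + v^2
  leading term uv: no divisor's leading term divides it; move uv to the remainder.
  leading term u: no divisor's leading term divides it; move u to the remainder.
  leading term v^3: subtract (1)·h_4 from v^3 + v^2 → v^2 + v
  leading term v^2: no divisor's leading term divides it; move v^2 to the remainder.
  leading term v: no divisor's leading term divides it; move v to the remainder.
  remainder uv + u + v^2 + v ≠ 0; add h_5 = uv + u + v^2 + v to the basis.

S(f_1,h_4): lcm = u^2v^3. S = u^2v + uv + v^4 + v^2.
  leading term u^2v: subtract (v)·f_3 from u^2v + uv + v^4 + v^2 → uv^3 + uv^2 + v^4 + v
  leading term uv^3: subtract (v)·f_2 from uv^3 + uv^2 + v^4 + v → uv^2 + uv + v^4 + v^2
  leading term uv^2: subtract (1)·f_2 from uv^2 + uv + v^4 + v^2 → uv + u + v^4 + v^2 + v + 1
  leading term uv: subtract (1)·h_5 from uv + u + v^4 + v^2 + v + 1 → v^4 + 1
  leading term v^4: subtract (v)·h_4 from v^4 + 1 → v^2 + 1
  leading term v^2: no divisor's leading term divides it; move v^2 to the remainder.
  leading term 1: no divisor's leading term divides it; move 1 to the remainder.
  remainder v^2 + 1 ≠ 0; add h_6 = v^2 + 1 to the basis.

S(f_2,h_4): lcm = uv^3. S = v^2 + v.
  leading term v^2: subtract (1)·h_6 from v^2 + v → v + 1
  leading term v: no divisor's leading term divides it; move v to the remainder.
  leading term 1: no divisor's leading term divides it; move 1 to the remainder.
  remainder v + 1 ≠ 0; add h_7 = v + 1 to the basis.

The other S-polynomials (S(f_2,f_3), S(f_3,h_4), S(f_1,h_5), S(f_2,h_5), S(f_3,h_5), S(h_4,h_5), S(f_1,h_6), S(f_2,h_6), S(f_3,h_6), S(h_4,h_6), S(h_5,h_6), S(f_1,h_7), S(f_2,h_7), S(f_3,h_7), S(h_4,h_7), S(h_5,h_7), S(h_6,h_7)) all reduce to 0 modulo the current basis, so we have a Gröbner basis.
Inter-reduce: drop elements whose leading term is divisible by another's, tail-reduce, and make monic.
Reduced Gröbner basis: {u^2 + u, v + 1}.
Label its elements g_1 = u^2 + u, g_2 = v + 1.

Reduce p = uv^2 + v^3 + v^2 + v + 1 modulo G:
  leading term uv^2: subtract (uv)·g_2 from uv^2 + v^3 + v^2 + v + 1 → uv + v^3 + v^2 + v + 1
  leading term uv: subtract (u)·g_2 from uv + v^3 + v^2 + v + 1 → u + v^3 + v^2 + v + 1
  leading term u: no divisor's leading term divides it; move u to the remainder.
  leading term v^3: subtract (v^2)·g_2 from v^3 + v^2 + v + 1 → v + 1
  leading term v: subtract (1)·g_2 from v + 1 → 0
  normal form = u.
The normal form is nonzero, so p ∉ I. Since p minus its normal form lies in I, I + (p) = I + (r) where r = u; decide whether this ideal is the whole ring.
Run Buchberger on G together with r (pairs among the g_i already reduce to 0 since G is a Gröbner basis):
g_1 = u^2 + u, LT = u^2.
g_2 = v + 1, LT = v.
r = u, LT = u.

The S-polynomials (S(g_1,g_2), S(g_1,r), S(g_2,r)) all reduce to 0 modulo the current basis, so we have a Gröbner basis.
Inter-reduce: drop elements whose leading term is divisible by another's, tail-reduce, and make monic.
Reduced Gröbner basis: {u, v + 1}.
The reduced Gröbner basis of I + (p) is {u, v + 1} ≠ {1}, a proper ideal, so the enlarged system stays consistent: p is independent of I, with normal form u.

Ideal membership is decidable via reduction modulo a Gröbner basis.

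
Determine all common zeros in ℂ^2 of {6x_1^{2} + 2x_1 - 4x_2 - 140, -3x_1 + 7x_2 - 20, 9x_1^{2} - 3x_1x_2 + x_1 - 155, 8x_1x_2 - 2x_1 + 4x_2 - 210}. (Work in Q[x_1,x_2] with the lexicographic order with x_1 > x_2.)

Compute a lex Gröbner basis by Buchberger's algorithm.
f_1 = 6x_1^{2} + 2x_1 - 4x_2 - 140, LT = x_1^{2}.
f_2 = -3x_1 + 7x_2 - 20, LT = x_1.
f_3 = 9x_1^{2} - 3x_1x_2 + x_1 - 155, LT = x_1^{2}.
f_4 = 8x_1x_2 - 2x_1 + 4x_2 - 210, LT = x_1x_2.

S(f_1,f_2): lcm = x_1^{2}. S = \tfrac{7}{3}x_1x_2 - \tfrac{19}{3}x_1 - \tfrac{2}{3}x_2 - \tfrac{70}{3}.
  reduce S modulo (f_1, f_2, f_3, f_4):
  remainder \tfrac{49}{9}x_2^{2} - 31x_2 + \tfrac{170}{9} ≠ 0; add h_5 = \tfrac{49}{9}x_2^{2} - 31x_2 + \tfrac{170}{9} to the basis.

S(f_1,f_3): lcm = x_1^{2}. S = \tfrac{1}{3}x_1x_2 + \tfrac{2}{9}x_1 - \tfrac{2}{3}x_2 - \tfrac{55}{9}.
  reduce S modulo (f_1, f_2, f_3, f_4, h_5):
  remainder \tfrac{389}{189}x_2 - \tfrac{1945}{189} ≠ 0; add h_6 = \tfrac{389}{189}x_2 - \tfrac{1945}{189} to the basis.

The other S-polynomials (S(f_1,f_4), S(f_2,f_3), S(f_2,f_4), S(f_3,f_4), S(f_1,h_5), S(f_2,h_5), S(f_3,h_5), S(f_4,h_5), S(f_1,h_6), S(f_2,h_6), S(f_3,h_6), S(f_4,h_6), S(h_5,h_6)) all reduce to 0 modulo the current basis, so we have a Gröbner basis.
Inter-reduce: drop elements whose leading term is divisible by another's, tail-reduce, and make monic.
Reduced Gröbner basis: {x_1 - 5, x_2 - 5}.

The lex basis is triangular: the last element involves only x_2. Solving x_2 - 5 = 0 gives x_2 ∈ {5}; substituting each value into the earlier elements determines the remaining variables.
  x_2 = 5: the earlier basis element becomes x_1 - 5 = 0, giving x_1 = 5 — point (5, 5).

{(5, 5)}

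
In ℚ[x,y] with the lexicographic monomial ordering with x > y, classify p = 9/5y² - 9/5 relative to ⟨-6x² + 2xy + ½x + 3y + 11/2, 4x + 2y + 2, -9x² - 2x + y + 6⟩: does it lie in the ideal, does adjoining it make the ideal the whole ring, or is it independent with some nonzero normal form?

First compute the reduced Gröbner basis of I by Buchberger's algorithm.
f_1 = -6x² + 2xy + ½x + 3y + 11/2, LT = x².
f_2 = 4x + 2y + 2, LT = x.
f_3 = -9x² - 2x + y + 6, LT = x².

S(f_1,f_2): lcm = x². S = -⅚xy - 7/12x - ½y - 11/12.
  leading term xy: subtract (-5/24y)·f_2 from -⅚xy - 7/12x - ½y - 11/12 → -7/12x + 5/12y² - 1/12y - 11/12
  leading term x: subtract (-7/48)·f_2 from -7/12x + 5/12y² - 1/12y - 11/12 → 5/12y² + 5/24y - ⅝
  leading term y²: no divisor's leading term divides it; move 5/12y² to the remainder.
  leading term y: no divisor's leading term divides it; move 5/24y to the remainder.
  leading term 1: no divisor's leading term divides it; move -⅝ to the remainder.
  remainder 5/12y² + 5/24y - ⅝ ≠ 0; add h_4 = 5/12y² + 5/24y - ⅝ to the basis.

S(f_1,f_3): lcm = x². S = -⅓xy - 11/36x - 7/18y - ¼.
  leading term xy: subtract (-1/12y)·f_2 from -⅓xy - 11/36x - 7/18y - ¼ → -11/36x + ⅙y² - 2/9y - ¼
  leading term x: subtract (-11/144)·f_2 from -11/36x + ⅙y² - 2/9y - ¼ → ⅙y² - 5/72y - 7/72
  leading term y²: subtract (⅖)·h_4 from ⅙y² - 5/72y - 7/72 → -11/72y + 11/72
  leading term y: no divisor's leading term divides it; move -11/72y to the remainder.
  leading term 1: no divisor's leading term divides it; move 11/72 to the remainder.
  remainder -11/72y + 11/72 ≠ 0; add h_5 = -11/72y + 11/72 to the basis.

The other S-polynomials (S(f_2,f_3), S(f_1,h_4), S(f_2,h_4), S(f_3,h_4), S(f_1,h_5), S(f_2,h_5), S(f_3,h_5), S(h_4,h_5)) all reduce to 0 modulo the current basis, so we have a Gröbner basis.
Inter-reduce: drop elements whose leading term is divisible by another's, tail-reduce, and make monic.
Reduced Gröbner basis: {x + 1, y - 1}.
Label its elements g_1 = x + 1, g_2 = y - 1.

Reduce p = 9/5y² - 9/5 modulo G:
  leading term y²: subtract (9/5y)·g_2 from 9/5y² - 9/5 → 9/5y - 9/5
  leading term y: subtract (9/5)·g_2 from 9/5y - 9/5 → 0
  normal form = 0.
Since the normal form is 0, p ∈ I.

9/5y² - 9/5 lies in I (it reduces to 0).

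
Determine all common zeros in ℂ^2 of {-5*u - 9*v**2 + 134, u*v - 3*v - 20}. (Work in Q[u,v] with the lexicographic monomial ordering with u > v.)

Compute a lex Gröbner basis by Buchberger's algorithm.
f_1 = -5*u - 9*v**2 + 134, LT = u.
f_2 = u*v - 3*v - 20, LT = u*v.

S(f_1,f_2): lcm = u*v. S = 9/5*v**3 - 119/5*v + 20.
  reduce S modulo (f_1, f_2):
  remainder 9/5*v**3 - 119/5*v + 20 ≠ 0; add h_3 = 9/5*v**3 - 119/5*v + 20 to the basis.

The other S-polynomials (S(f_1,h_3), S(f_2,h_3)) all reduce to 0 modulo the current basis, so we have a Gröbner basis.
Inter-reduce: drop elements whose leading term is divisible by another's, tail-reduce, and make monic.
Reduced Gröbner basis: {u + 9/5*v**2 - 134/5, v**3 - 119/9*v + 100/9}.

Since the basis is lex-ordered, v**3 - 119/9*v + 100/9 is univariate in v. Its roots are {-4, 2 - sqrt(11)/3, sqrt(11)/3 + 2}. Back-substituting each root into the other basis elements fixes the other coordinates.
  v = -4: the earlier basis element becomes u + 2 = 0, giving u = -2 — point (-2, -4).
  v = 2 - sqrt(11)/3: the earlier basis element becomes u - 87/5 - 12*sqrt(11)/5 = 0, giving u = 12*sqrt(11)/5 + 87/5 — point (12*sqrt(11)/5 + 87/5, 2 - sqrt(11)/3).
  v = sqrt(11)/3 + 2: the earlier basis element becomes u - 87/5 + 12*sqrt(11)/5 = 0, giving u = 87/5 - 12*sqrt(11)/5 — point (87/5 - 12*sqrt(11)/5, sqrt(11)/3 + 2).

{(-2, -4), (12*sqrt(11)/5 + 87/5, 2 - sqrt(11)/3), (87/5 - 12*sqrt(11)/5, sqrt(11)/3 + 2)}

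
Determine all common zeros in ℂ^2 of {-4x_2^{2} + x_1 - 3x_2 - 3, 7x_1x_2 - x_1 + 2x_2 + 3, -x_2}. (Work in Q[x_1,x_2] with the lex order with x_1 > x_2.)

Compute a lex Gröbner basis by Buchberger's algorithm.
f_1 = x_1 - 4x_2^{2} - 3x_2 - 3, LT = x_1.
f_2 = 7x_1x_2 - x_1 + 2x_2 + 3, LT = x_1x_2.
f_3 = -x_2, LT = x_2.

The S-polynomials (S(f_1,f_2), S(f_1,f_3), S(f_2,f_3)) all reduce to 0 modulo the current basis, so we have a Gröbner basis.
Inter-reduce: drop elements whose leading term is divisible by another's, tail-reduce, and make monic.
Reduced Gröbner basis: {x_1 - 3, x_2}.

The lex basis is triangular: the last element involves only x_2. Solving x_2 = 0 gives x_2 ∈ {0}; substituting each value into the earlier elements determines the remaining variables.
  x_2 = 0: the earlier basis element becomes x_1 - 3 = 0, giving x_1 = 3 — point (3, 0).
Zero-dimensionality of the ideal guarantees finitely many solutions over ℂ.

{(3, 0)}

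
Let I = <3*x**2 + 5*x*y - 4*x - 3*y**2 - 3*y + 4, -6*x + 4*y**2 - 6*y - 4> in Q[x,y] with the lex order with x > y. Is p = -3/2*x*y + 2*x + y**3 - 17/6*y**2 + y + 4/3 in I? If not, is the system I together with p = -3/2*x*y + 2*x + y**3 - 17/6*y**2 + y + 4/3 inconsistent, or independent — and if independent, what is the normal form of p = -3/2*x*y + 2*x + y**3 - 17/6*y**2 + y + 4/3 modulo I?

-3/2*x*y + 2*x + y**3 - 17/6*y**2 + y + 4/3 lies in I (it reduces to 0).

First compute the reduced Gröbner basis of I by Buchberger's algorithm.
f_1 = 3*x**2 + 5*x*y - 4*x - 3*y**2 - 3*y + 4, LT = x**2.
f_2 = -6*x + 4*y**2 - 6*y - 4, LT = x.

S(f_1,f_2): lcm = x**2. S = 2/3*x*y**2 + 2/3*x*y - 2*x - y**2 - y + 4/3.
  leading term x*y**2: subtract (-1/9*y**2)·f_2 from 2/3*x*y**2 + 2/3*x*y - 2*x - y**2 - y + 4/3 → 2/3*x*y - 2*x + 4/9*y**4 - 2/3*y**3 - 13/9*y**2 - y + 4/3
  leading term x*y: subtract (-1/9*y)·f_2 from 2/3*x*y - 2*x + 4/9*y**4 - 2/3*y**3 - 13/9*y**2 - y + 4/3 → -2*x + 4/9*y**4 - 2/9*y**3 - 19/9*y**2 - 13/9*y + 4/3
  leading term x: subtract (1/3)·f_2 from -2*x + 4/9*y**4 - 2/9*y**3 - 19/9*y**2 - 13/9*y + 4/3 → 4/9*y**4 - 2/9*y**3 - 31/9*y**2 + 5/9*y + 8/3
  leading term y**4: no divisor's leading term divides it; move 4/9*y**4 to the remainder.
  leading term y**3: no divisor's leading term divides it; move -2/9*y**3 to the remainder.
  leading term y**2: no divisor's leading term divides it; move -31/9*y**2 to the remainder.
  leading term y: no divisor's leading term divides it; move 5/9*y to the remainder.
  leading term 1: no divisor's leading term divides it; move 8/3 to the remainder.
  remainder 4/9*y**4 - 2/9*y**3 - 31/9*y**2 + 5/9*y + 8/3 ≠ 0; add h_3 = 4/9*y**4 - 2/9*y**3 - 31/9*y**2 + 5/9*y + 8/3 to the basis.

The other S-polynomials (S(f_1,h_3), S(f_2,h_3)) all reduce to 0 modulo the current basis, so we have a Gröbner basis.
Inter-reduce: drop elements whose leading term is divisible by another's, tail-reduce, and make monic.
Reduced Gröbner basis: {x - 2/3*y**2 + y + 2/3, y**4 - 1/2*y**3 - 31/4*y**2 + 5/4*y + 6}.
Label its elements g_1 = x - 2/3*y**2 + y + 2/3, g_2 = y**4 - 1/2*y**3 - 31/4*y**2 + 5/4*y + 6.

Reduce p = -3/2*x*y + 2*x + y**3 - 17/6*y**2 + y + 4/3 modulo G:
  leading term x*y: subtract (-3/2*y)·g_1 from -3/2*x*y + 2*x + y**3 - 17/6*y**2 + y + 4/3 → 2*x - 4/3*y**2 + 2*y + 4/3
  leading term x: subtract (2)·g_1 from 2*x - 4/3*y**2 + 2*y + 4/3 → 0
  normal form = 0.
Since the normal form is 0, p ∈ I.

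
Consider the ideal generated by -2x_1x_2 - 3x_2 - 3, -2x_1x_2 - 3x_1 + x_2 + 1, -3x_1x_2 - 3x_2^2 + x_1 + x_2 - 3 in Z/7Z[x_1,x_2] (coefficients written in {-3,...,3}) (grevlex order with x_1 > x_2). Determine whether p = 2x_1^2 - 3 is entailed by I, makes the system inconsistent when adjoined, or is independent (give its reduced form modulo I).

Adjoining 2x_1^2 - 3 makes the ideal the whole ring: the system is inconsistent.

First compute the reduced Gröbner basis of I by Buchberger's algorithm.
f_1 = -2x_1x_2 - 3x_2 - 3, LT = x_1x_2.
f_2 = -2x_1x_2 - 3x_1 + x_2 + 1, LT = x_1x_2.
f_3 = -3x_1x_2 - 3x_2^2 + x_1 + x_2 - 3, LT = x_1x_2.

S(f_1,f_2): lcm = x_1x_2. S = 2x_1 + 2x_2 + 2.
  leading term x_1: no divisor's leading term divides it; move 2x_1 to the remainder.
  leading term x_2: no divisor's leading term divides it; move 2x_2 to the remainder.
  leading term 1: no divisor's leading term divides it; move 2 to the remainder.
  remainder 2x_1 + 2x_2 + 2 ≠ 0; add h_4 = 2x_1 + 2x_2 + 2 to the basis.

S(f_1,f_3): lcm = x_1x_2. S = -x_2^2 - 2x_1 + 3x_2 - 3.
  leading term x_2^2: no divisor's leading term divides it; move -x_2^2 to the remainder.
  leading term x_1: subtract (-1)·h_4 from -2x_1 + 3x_2 - 3 → -2x_2 - 1
  leading term x_2: no divisor's leading term divides it; move -2x_2 to the remainder.
  leading term 1: no divisor's leading term divides it; move -1 to the remainder.
  remainder -x_2^2 - 2x_2 - 1 ≠ 0; add h_5 = -x_2^2 - 2x_2 - 1 to the basis.

S(f_1,h_4): lcm = x_1x_2. S = -x_2^2 - 3x_2 - 2.
  leading term x_2^2: subtract (1)·h_5 from -x_2^2 - 3x_2 - 2 → -x_2 - 1
  leading term x_2: no divisor's leading term divides it; move -x_2 to the remainder.
  leading term 1: no divisor's leading term divides it; move -1 to the remainder.
  remainder -x_2 - 1 ≠ 0; add h_6 = -x_2 - 1 to the basis.

The other S-polynomials (S(f_2,f_3), S(f_2,h_4), S(f_3,h_4), S(f_1,h_5), S(f_2,h_5), S(f_3,h_5), S(h_4,h_5), S(f_1,h_6), S(f_2,h_6), S(f_3,h_6), S(h_4,h_6), S(h_5,h_6)) all reduce to 0 modulo the current basis, so we have a Gröbner basis.
Inter-reduce: drop elements whose leading term is divisible by another's, tail-reduce, and make monic.
Reduced Gröbner basis: {x_1, x_2 + 1}.
Label its elements g_1 = x_1, g_2 = x_2 + 1.

Reduce p = 2x_1^2 - 3 modulo G:
  leading term x_1^2: subtract (2x_1)·g_1 from 2x_1^2 - 3 → -3
  leading term 1: no divisor's leading term divides it; move -3 to the remainder.
  normal form = -3.
The normal form is nonzero, so p ∉ I. Since p minus its normal form lies in I, I + (p) = I + (r) where r = -3; decide whether this ideal is the whole ring.
Here r = -3 is a nonzero constant, hence a unit: 1 ∈ I + (p), the Gröbner basis of I + (p) is {1}, and the enlarged system has no common solution — adjoining p is inconsistent.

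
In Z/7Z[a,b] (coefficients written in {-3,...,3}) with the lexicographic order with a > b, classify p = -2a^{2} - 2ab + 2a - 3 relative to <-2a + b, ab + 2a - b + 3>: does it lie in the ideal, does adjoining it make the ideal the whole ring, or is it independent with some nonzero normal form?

First compute the reduced Gröbner basis of I by Buchberger's algorithm.
f_1 = -2a + b, LT = a.
f_2 = ab + 2a - b + 3, LT = ab.

S(f_1,f_2): lcm = ab. S = -2a + 3b^{2} + b - 3.
  leading term a: subtract (1)·f_1 from -2a + 3b^{2} + b - 3 → 3b^{2} - 3
  leading term b^{2}: no divisor's leading term divides it; move 3b^{2} to the remainder.
  leading term 1: no divisor's leading term divides it; move -3 to the remainder.
  remainder 3b^{2} - 3 ≠ 0; add h_3 = 3b^{2} - 3 to the basis.

The other S-polynomials (S(f_1,h_3), S(f_2,h_3)) all reduce to 0 modulo the current basis, so we have a Gröbner basis.
Inter-reduce: drop elements whose leading term is divisible by another's, tail-reduce, and make monic.
Reduced Gröbner basis: {a + 3b, b^{2} - 1}.
Label its elements g_1 = a + 3b, g_2 = b^{2} - 1.

Reduce p = -2a^{2} - 2ab + 2a - 3 modulo G:
  leading term a^{2}: subtract (-2a)·g_1 from -2a^{2} - 2ab + 2a - 3 → -3ab + 2a - 3
  leading term ab: subtract (-3b)·g_1 from -3ab + 2a - 3 → 2a + 2b^{2} - 3
  leading term a: subtract (2)·g_1 from 2a + 2b^{2} - 3 → 2b^{2} + b - 3
  leading term b^{2}: subtract (2)·g_2 from 2b^{2} + b - 3 → b - 1
  leading term b: no divisor's leading term divides it; move b to the remainder.
  leading term 1: no divisor's leading term divides it; move -1 to the remainder.
  normal form = b - 1.
The normal form is nonzero, so p ∉ I. Since p minus its normal form lies in I, I + (p) = I + (r) where r = b - 1; decide whether this ideal is the whole ring.
Run Buchberger on G together with r (pairs among the g_i already reduce to 0 since G is a Gröbner basis):
g_1 = a + 3b, LT = a.
g_2 = b^{2} - 1, LT = b^{2}.
r = b - 1, LT = b.

The S-polynomials (S(g_1,g_2), S(g_1,r), S(g_2,r)) all reduce to 0 modulo the current basis, so we have a Gröbner basis.
Inter-reduce: drop elements whose leading term is divisible by another's, tail-reduce, and make monic.
Reduced Gröbner basis: {a + 3, b - 1}.
The reduced Gröbner basis of I + (p) is {a + 3, b - 1} ≠ {1}, a proper ideal, so the enlarged system stays consistent: p is independent of I, with normal form b - 1.

-2a^{2} - 2ab + 2a - 3 is independent of I; its normal form modulo I is b - 1.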